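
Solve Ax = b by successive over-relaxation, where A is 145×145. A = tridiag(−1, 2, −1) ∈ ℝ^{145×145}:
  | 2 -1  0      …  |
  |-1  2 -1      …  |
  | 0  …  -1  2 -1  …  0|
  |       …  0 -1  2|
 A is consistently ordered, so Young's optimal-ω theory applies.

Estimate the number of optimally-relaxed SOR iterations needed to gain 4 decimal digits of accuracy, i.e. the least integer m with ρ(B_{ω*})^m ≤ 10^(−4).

B_J for the 145×145 system has eigenvalues cos(kπ/146); ρ_J = cos(π/146) = 0.9997685.
√(1−ρ_J²) simplifies to sin(π/146) = 0.0215161.
So ω* = 2/1.0215161 = 1.9578742 (Young).
ρ_SOR = ω* − 1 = 1.9578742 − 1 = 0.9578742.
4·ln10 = 9.21034; −ln(0.9578742) = 0.0430388; m = ⌈9.21034/0.0430388⌉ = ⌈214.001⌉ = 215.

m = 215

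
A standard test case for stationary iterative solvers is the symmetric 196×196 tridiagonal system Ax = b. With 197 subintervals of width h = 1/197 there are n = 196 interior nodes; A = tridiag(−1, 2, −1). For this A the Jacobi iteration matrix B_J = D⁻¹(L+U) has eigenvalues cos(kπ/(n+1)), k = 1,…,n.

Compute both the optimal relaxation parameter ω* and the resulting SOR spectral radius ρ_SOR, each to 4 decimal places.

ω* = 1.9686, ρ_SOR = 0.9686

½·tridiag(1,0,1) at n=196: λ_k = cos(kπ/197); max |λ| at k=1 ⇒ ρ_J = cos(π/197) ≈ 0.9999.
√(1 − cos²(π/197)) = sin(π/197) ≈ 0.01595.
Then 2/(1+√(1−ρ_J²)) = 2/(1+0.01595); ω* = 2/1.01595 = 1.9686.
At ω = 1.9686 every |λ(B_ω)| = ω−1, so ρ_SOR = 0.9686.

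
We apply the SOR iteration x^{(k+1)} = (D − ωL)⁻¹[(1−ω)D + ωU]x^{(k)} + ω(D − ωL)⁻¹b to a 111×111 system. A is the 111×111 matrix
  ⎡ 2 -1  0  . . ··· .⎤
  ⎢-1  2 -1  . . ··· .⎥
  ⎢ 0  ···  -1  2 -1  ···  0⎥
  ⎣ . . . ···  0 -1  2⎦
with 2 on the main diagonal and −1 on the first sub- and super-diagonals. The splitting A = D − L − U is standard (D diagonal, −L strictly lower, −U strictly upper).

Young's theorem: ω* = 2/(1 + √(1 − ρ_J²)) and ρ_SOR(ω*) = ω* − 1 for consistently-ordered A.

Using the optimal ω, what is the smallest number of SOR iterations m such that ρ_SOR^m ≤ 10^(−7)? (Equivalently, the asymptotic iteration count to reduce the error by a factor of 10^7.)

m = 288

½·tridiag(1,0,1) at n=111: λ_k = cos(kπ/112); max |λ| at k=1 ⇒ ρ_J = cos(π/112) ≈ 0.9996066.
1 − cos²(π/112) = sin²(π/112) ⇒ √(1−ρ_J²) = sin(π/112) = 0.0280463.
Young: ω* = 2/(1+√(1−ρ_J²)) = 2/(1+0.0280463) = 2/1.0280463 = 1.9454377.
[ρ_SOR] ω* − 1 = 0.9454377.
ρ_SOR^m ≤ 10^(−7) ⇔ m ≥ 7·ln10/(−ln 0.9454377) = 16.1181/0.0561073 = 287.273; m = ⌈287.273⌉ = 288.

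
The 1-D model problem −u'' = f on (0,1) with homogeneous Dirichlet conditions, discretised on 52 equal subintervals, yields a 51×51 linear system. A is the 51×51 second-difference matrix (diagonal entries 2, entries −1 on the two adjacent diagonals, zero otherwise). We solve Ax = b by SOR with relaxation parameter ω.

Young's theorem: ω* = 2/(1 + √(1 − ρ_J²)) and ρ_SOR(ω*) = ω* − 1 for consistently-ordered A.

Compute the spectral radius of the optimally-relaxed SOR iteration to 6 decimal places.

[ρ_J] n=51: ρ(B_J) = cos(π/(n+1)) = cos(π/52) = 0.998176.
√(1−ρ_J²) simplifies to sin(π/52) = 0.0603785.
So ω* = 2/1.0603785 = 1.886119 (Young).
Hence ρ(B_{ω*}) = 1.886119 − 1 = 0.886119.

ρ_SOR = 0.886119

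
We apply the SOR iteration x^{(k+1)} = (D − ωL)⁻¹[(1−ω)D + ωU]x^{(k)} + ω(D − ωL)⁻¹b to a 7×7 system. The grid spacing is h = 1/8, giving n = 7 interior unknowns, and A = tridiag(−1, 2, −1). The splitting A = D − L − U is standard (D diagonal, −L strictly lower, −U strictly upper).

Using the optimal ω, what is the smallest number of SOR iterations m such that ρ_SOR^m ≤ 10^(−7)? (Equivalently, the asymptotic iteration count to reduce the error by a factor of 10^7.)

With n=7, ρ(Jacobi) = cos(π/8) = 0.9238795.
root = sin(π/8) = 0.3826834  (since 1−cos² = sin²).
So ω* = 2/1.3826834 = 1.4464627 (Young).
Hence ρ(B_{ω*}) = 1.4464627 − 1 = 0.4464627.
(0.4464627)^m ≤ 10^{−7}  ⇒  m·ln(0.4464627) ≤ −7·ln10  ⇒  m ≥ 19.988  ⇒  m = 20

m = 20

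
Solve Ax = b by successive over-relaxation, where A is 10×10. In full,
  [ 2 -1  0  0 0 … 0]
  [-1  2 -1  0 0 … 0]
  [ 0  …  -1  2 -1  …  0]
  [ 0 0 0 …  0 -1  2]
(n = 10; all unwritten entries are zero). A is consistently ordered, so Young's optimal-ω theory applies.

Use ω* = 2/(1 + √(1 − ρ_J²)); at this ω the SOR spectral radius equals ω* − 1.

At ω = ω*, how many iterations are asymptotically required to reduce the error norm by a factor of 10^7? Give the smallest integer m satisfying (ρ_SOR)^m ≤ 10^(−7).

m = 28

[ρ_J] n=10: ρ(B_J) = cos(π/(n+1)) = cos(π/11) = 0.9594930.
√(1 − cos²(π/11)) = sin(π/11) ≈ 0.2817326.
ω* = 2/(1 + 0.2817326) = 2/1.2817326 = 1.5603879.
Hence ρ(B_{ω*}) = 1.5603879 − 1 = 0.5603879.
m ≥ 7·ln10 / (−ln 0.5603879) = 27.832; smallest integer m = 28.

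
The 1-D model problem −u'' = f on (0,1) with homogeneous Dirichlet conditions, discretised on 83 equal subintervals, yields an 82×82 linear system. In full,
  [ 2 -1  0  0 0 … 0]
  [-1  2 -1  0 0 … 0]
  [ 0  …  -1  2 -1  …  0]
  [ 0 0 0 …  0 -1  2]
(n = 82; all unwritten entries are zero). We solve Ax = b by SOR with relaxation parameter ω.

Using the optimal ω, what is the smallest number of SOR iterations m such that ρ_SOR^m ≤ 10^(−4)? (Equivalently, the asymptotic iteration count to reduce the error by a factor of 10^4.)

With n=82, ρ(Jacobi) = cos(π/83) = 0.9992838.
√(1−ρ_J²) simplifies to sin(π/83) = 0.0378415.
ω* = 2/(1+0.0378415) = 1.9270765
Hence ρ(B_{ω*}) = 1.9270765 − 1 = 0.9270765.
m ≥ 4·ln10 / (−ln 0.9270765) = 121.638; smallest integer m = 122.

m = 122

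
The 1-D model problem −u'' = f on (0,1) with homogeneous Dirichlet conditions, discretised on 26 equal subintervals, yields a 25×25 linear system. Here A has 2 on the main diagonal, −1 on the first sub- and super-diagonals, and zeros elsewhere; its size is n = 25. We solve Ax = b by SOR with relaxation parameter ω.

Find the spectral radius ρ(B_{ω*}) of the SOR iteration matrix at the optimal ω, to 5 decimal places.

With n=25, ρ(Jacobi) = cos(π/26) = 0.99271.
√(1−ρ_J²) = |sin(π/26)| = 0.120537
Young: ω* = 2/(1+√(1−ρ_J²)) = 2/(1+0.120537) = 2/1.120537 = 1.78486.
ρ_SOR = ω* − 1 ≈ 0.78486.

ρ_SOR = 0.78486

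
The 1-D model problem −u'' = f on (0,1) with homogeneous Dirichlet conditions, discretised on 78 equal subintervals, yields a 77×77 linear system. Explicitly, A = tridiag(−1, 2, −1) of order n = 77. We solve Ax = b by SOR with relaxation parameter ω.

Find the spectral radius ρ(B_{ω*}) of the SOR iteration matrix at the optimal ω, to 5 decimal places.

½·tridiag(1,0,1) at n=77: λ_k = cos(kπ/78); max |λ| at k=1 ⇒ ρ_J = cos(π/78) ≈ 0.99919.
√(1−ρ_J²) = |sin(π/78)| = 0.040266
So ω* = 2/1.040266 = 1.92259 (Young).
ρ(B_{ω*}) = ω*−1 = 0.92259

ρ_SOR = 0.92259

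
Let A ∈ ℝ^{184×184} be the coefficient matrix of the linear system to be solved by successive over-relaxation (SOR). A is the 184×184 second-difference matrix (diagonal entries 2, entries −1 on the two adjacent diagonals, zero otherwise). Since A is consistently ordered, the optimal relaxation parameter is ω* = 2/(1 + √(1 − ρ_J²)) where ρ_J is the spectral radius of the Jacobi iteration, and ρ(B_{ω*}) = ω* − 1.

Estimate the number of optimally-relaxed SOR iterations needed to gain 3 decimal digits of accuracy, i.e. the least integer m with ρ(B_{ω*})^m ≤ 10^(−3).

ρ_J = max_k |cos(kπ/185)| = cos(π/185) = 0.9998558
√(1−ρ_J²) = |sin(π/185)| = 0.0169808
Then 2/(1+√(1−ρ_J²)) = 2/(1+0.0169808); ω* = 2/1.0169808 = 1.9666055.
ρ_SOR = ω* − 1 = 1.9666055 − 1 = 0.9666055.
For 3 digits: m = 3·ln10 / (−ln 0.9666055) = 6.90776/0.0339648 = 203.380; round up → m = 204.

m = 204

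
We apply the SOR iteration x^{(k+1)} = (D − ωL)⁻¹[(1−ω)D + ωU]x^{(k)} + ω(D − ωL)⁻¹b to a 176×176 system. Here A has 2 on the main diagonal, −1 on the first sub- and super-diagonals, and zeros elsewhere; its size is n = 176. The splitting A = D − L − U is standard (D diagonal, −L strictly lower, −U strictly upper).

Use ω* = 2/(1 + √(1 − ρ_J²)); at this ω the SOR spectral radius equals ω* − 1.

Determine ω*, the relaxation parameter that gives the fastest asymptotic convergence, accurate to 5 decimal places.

With n=176, ρ(Jacobi) = cos(π/177) = 0.99984.
1 − cos²(π/177) = sin²(π/177) ⇒ √(1−ρ_J²) = sin(π/177) = 0.017748.
ω* = 2/(1 + 0.017748) = 2/1.017748 = 1.96512.
ρ_SOR = ω* − 1 ≈ 0.96512.

ω* = 1.96512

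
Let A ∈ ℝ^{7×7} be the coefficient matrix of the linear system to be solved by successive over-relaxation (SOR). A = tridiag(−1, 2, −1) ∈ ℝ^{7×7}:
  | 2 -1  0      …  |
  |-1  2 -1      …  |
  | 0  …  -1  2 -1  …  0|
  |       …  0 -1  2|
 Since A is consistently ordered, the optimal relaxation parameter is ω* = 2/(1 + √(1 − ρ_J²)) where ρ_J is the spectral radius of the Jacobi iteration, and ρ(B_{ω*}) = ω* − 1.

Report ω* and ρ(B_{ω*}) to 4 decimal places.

ω* = 1.4465, ρ_SOR = 0.4465

B_J for the 7×7 system has eigenvalues cos(kπ/8); ρ_J = cos(π/8) = 0.9239.
√(1 − cos²(π/8)) = sin(π/8) ≈ 0.38268.
So ω* = 2/1.38268 = 1.4465 (Young).
and ρ(B_{ω*}) = 1.4465 − 1 = 0.4465.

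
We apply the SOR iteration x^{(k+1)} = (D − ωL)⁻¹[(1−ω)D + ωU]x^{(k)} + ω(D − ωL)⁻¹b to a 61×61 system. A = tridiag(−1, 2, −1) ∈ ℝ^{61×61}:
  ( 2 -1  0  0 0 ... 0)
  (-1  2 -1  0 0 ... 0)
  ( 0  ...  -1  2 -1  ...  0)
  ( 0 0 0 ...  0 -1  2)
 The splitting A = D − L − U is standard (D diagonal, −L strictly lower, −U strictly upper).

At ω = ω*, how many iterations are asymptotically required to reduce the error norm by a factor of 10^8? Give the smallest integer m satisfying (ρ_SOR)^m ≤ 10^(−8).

m = 182

ρ_J = max_k |cos(kπ/62)| = cos(π/62) = 0.9987165
√(1 − cos²(π/62)) = sin(π/62) ≈ 0.0506492.
Then 2/(1+√(1−ρ_J²)) = 2/(1+0.0506492); ω* = 2/1.0506492 = 1.9035849.
Hence ρ(B_{ω*}) = 1.9035849 − 1 = 0.9035849.
For 8 digits: m = 8·ln10 / (−ln 0.9035849) = 18.4207/0.101385 = 181.691; round up → m = 182.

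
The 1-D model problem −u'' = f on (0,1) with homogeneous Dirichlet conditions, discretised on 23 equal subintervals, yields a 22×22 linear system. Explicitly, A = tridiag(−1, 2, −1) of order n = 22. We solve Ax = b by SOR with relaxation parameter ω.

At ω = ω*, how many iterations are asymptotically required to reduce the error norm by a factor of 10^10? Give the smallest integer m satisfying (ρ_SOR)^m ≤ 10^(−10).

m = 85

n=22: λ(B_J) = 1 − λ(A)/2 = cos(kπ/23); k=1 gives ρ_J = 0.9906859.
√(1 − cos²(π/23)) = sin(π/23) ≈ 0.1361666.
ω* = 2 / (1 + 0.1361666) = 2 / 1.1361666 ≈ 1.7603052.
ρ_SOR = ω* − 1 ≈ 0.7603052.
m ≥ 10·ln10 / (−ln 0.7603052) = 84.025; smallest integer m = 85.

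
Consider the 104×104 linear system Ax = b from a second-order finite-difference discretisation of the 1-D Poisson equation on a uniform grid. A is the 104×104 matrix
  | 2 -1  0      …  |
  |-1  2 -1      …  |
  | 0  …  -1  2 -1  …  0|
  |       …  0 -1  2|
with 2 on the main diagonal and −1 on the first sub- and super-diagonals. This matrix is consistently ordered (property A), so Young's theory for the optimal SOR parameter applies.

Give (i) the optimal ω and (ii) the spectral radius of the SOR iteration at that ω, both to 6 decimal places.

With n=104, ρ(Jacobi) = cos(π/105) = 0.999552.
1 − cos²(π/105) = sin²(π/105) ⇒ √(1−ρ_J²) = sin(π/105) = 0.0299155.
Then 2/(1+√(1−ρ_J²)) = 2/(1+0.0299155); ω* = 2/1.0299155 = 1.941907.
ρ_SOR = ω* − 1 ≈ 0.941907.

ω* = 1.941907, ρ_SOR = 0.941907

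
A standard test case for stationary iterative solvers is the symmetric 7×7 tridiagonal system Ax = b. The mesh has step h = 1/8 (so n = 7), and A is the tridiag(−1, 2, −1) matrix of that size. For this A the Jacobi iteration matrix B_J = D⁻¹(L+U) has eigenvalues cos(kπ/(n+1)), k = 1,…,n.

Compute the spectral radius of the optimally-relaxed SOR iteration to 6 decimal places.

½·tridiag(1,0,1) at n=7: λ_k = cos(kπ/8); max |λ| at k=1 ⇒ ρ_J = cos(π/8) ≈ 0.923880.
√(1−ρ_J²) simplifies to sin(π/8) = 0.3826834.
ω* = 2 / (1 + 0.3826834) = 2 / 1.3826834 ≈ 1.446463.
ρ(B_{ω*}) = ω*−1 = 0.446463

ρ_SOR = 0.446463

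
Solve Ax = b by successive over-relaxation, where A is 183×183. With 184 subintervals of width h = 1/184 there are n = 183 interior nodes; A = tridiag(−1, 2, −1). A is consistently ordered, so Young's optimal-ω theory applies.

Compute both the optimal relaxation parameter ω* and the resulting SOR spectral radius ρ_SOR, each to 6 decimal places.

[ρ_J] n=183: ρ(B_J) = cos(π/(n+1)) = cos(π/184) = 0.999854.
√(1 − cos²(π/184)) = sin(π/184) ≈ 0.0170730.
ω* = 2/(1+0.0170730) = 1.966427
Hence ρ(B_{ω*}) = 1.966427 − 1 = 0.966427.

ω* = 1.966427, ρ_SOR = 0.966427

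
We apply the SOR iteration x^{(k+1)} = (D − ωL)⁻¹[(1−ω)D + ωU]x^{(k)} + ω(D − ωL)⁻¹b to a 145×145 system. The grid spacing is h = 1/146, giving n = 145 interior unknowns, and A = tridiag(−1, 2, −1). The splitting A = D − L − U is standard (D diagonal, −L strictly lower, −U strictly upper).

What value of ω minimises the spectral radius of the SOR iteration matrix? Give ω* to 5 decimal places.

ρ_J = max_k |cos(kπ/146)| = cos(π/146) = 0.99977
√(1−ρ_J²) simplifies to sin(π/146) = 0.021516.
[ω*] 2 ÷ (1 + 0.021516) = 2 ÷ 1.021516 = 1.95787.
[ρ_SOR] ω* − 1 = 0.95787.

ω* = 1.95787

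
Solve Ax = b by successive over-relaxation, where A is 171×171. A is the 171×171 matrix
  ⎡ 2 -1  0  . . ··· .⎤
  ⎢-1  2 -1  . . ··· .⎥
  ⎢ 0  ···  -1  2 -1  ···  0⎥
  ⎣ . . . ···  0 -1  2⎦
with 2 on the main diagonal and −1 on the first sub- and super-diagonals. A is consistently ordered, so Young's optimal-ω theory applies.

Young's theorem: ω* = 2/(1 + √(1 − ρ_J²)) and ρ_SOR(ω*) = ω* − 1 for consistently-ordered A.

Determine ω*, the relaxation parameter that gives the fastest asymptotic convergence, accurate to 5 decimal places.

n=171: λ(B_J) = 1 − λ(A)/2 = cos(kπ/172); k=1 gives ρ_J = 0.99983.
1 − cos²(π/172) = sin²(π/172) ⇒ √(1−ρ_J²) = sin(π/172) = 0.018264.
Then 2/(1+√(1−ρ_J²)) = 2/(1+0.018264); ω* = 2/1.018264 = 1.96413.
At ω = 1.96413 every |λ(B_ω)| = ω−1, so ρ_SOR = 0.96413.

ω* = 1.96413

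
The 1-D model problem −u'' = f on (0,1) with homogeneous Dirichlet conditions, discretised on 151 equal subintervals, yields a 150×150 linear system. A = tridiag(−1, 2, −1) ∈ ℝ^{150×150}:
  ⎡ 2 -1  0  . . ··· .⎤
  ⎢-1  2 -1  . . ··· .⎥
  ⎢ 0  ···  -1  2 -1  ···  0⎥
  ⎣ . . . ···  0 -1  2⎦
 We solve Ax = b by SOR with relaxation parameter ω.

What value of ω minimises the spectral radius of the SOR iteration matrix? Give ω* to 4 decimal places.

ω* = 1.9592

With n=150, ρ(Jacobi) = cos(π/151) = 0.9998.
root = sin(π/151) = 0.02080  (since 1−cos² = sin²).
ω* = 2 / (1 + 0.02080) = 2 / 1.02080 ≈ 1.9592.
At ω = 1.9592 every |λ(B_ω)| = ω−1, so ρ_SOR = 0.9592.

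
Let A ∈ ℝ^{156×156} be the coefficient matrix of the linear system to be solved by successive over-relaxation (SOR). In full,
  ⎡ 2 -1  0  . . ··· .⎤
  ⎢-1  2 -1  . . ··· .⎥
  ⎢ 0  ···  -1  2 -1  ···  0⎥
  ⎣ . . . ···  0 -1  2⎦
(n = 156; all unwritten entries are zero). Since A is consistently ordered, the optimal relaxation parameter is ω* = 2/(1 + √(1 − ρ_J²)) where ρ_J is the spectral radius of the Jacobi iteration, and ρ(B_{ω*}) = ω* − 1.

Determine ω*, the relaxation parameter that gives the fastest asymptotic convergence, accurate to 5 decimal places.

ρ_J = max_k |cos(kπ/157)| = cos(π/157) = 0.99980
√(1−ρ_J²) simplifies to sin(π/157) = 0.020009.
ω* = 2/(1+0.020009) = 1.96077
Hence ρ(B_{ω*}) = 1.96077 − 1 = 0.96077.

ω* = 1.96077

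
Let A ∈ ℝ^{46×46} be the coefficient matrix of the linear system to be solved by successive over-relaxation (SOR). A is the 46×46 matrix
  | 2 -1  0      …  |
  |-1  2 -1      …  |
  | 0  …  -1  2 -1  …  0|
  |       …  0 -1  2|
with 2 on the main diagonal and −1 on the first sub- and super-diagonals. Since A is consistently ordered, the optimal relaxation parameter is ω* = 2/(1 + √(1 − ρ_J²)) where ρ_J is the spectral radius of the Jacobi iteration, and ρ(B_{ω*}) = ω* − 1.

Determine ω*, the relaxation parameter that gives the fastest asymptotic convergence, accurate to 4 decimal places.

ω* = 1.8748

[ρ_J] n=46: ρ(B_J) = cos(π/(n+1)) = cos(π/47) = 0.9978.
root = sin(π/47) = 0.06679  (since 1−cos² = sin²).
ω* = 2/(1 + 0.06679) = 2/1.06679 = 1.8748.
ρ(B_{ω*}) = ω*−1 = 0.8748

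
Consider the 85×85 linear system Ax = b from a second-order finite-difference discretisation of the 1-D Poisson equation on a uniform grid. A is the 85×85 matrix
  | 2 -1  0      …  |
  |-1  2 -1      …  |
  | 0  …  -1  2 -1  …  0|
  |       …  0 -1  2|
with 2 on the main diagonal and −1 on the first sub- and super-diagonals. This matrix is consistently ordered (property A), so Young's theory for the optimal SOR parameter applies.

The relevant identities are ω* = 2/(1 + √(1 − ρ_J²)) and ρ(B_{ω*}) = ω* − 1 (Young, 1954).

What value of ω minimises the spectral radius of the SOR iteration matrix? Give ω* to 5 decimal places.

ω* = 1.92953

[ρ_J] n=85: ρ(B_J) = cos(π/(n+1)) = cos(π/86) = 0.99933.
√(1−ρ_J²) simplifies to sin(π/86) = 0.036522.
ω* = 2 / (1 + 0.036522) = 2 / 1.036522 ≈ 1.92953.
At ω = 1.92953 every |λ(B_ω)| = ω−1, so ρ_SOR = 0.92953.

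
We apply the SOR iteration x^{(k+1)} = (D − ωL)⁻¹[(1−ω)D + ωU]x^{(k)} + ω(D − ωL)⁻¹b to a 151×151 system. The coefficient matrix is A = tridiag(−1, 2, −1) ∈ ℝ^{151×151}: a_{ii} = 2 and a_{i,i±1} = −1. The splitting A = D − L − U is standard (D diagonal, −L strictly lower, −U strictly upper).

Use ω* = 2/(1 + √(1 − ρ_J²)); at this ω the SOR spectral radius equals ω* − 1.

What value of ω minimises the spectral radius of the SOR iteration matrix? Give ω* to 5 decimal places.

ρ_J = max_k |cos(kπ/152)| = cos(π/152) = 0.99979
√(1−ρ_J²) = |sin(π/152)| = 0.020667
So ω* = 2/1.020667 = 1.95950 (Young).
and ρ(B_{ω*}) = 1.95950 − 1 = 0.95950.

ω* = 1.95950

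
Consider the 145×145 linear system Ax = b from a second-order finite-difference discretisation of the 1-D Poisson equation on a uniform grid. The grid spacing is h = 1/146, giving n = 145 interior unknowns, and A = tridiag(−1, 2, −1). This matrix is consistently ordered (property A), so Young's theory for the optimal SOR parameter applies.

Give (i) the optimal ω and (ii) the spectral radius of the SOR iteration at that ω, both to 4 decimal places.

ω* = 1.9579, ρ_SOR = 0.9579

[ρ_J] n=145: ρ(B_J) = cos(π/(n+1)) = cos(π/146) = 0.9998.
√(1 − cos²(π/146)) = sin(π/146) ≈ 0.02152.
Then 2/(1+√(1−ρ_J²)) = 2/(1+0.02152); ω* = 2/1.02152 = 1.9579.
ρ(B_{ω*}) = ω*−1 = 0.9579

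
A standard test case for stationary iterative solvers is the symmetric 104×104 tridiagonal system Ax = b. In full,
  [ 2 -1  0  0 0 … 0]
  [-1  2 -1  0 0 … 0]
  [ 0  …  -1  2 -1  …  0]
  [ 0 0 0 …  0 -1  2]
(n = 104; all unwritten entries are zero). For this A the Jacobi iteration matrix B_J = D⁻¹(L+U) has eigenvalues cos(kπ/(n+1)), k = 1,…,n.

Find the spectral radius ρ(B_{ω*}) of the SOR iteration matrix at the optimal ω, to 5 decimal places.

[ρ_J] n=104: ρ(B_J) = cos(π/(n+1)) = cos(π/105) = 0.99955.
1 − cos²(π/105) = sin²(π/105) ⇒ √(1−ρ_J²) = sin(π/105) = 0.029915.
So ω* = 2/1.029915 = 1.94191 (Young).
and ρ(B_{ω*}) = 1.94191 − 1 = 0.94191.

ρ_SOR = 0.94191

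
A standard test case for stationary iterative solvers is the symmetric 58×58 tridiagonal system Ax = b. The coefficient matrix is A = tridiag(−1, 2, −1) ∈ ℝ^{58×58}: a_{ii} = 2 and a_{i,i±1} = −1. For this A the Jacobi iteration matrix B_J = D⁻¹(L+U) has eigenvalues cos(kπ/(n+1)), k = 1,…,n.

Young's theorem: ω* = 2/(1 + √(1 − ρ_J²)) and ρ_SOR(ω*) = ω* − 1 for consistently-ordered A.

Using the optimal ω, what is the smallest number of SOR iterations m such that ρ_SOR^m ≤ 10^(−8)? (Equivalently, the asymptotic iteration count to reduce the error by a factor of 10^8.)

n=58: λ(B_J) = 1 − λ(A)/2 = cos(kπ/59); k=1 gives ρ_J = 0.9985827.
√(1−ρ_J²) simplifies to sin(π/59) = 0.0532222.
[ω*] 2 ÷ (1 + 0.0532222) = 2 ÷ 1.0532222 = 1.8989345.
At ω = 1.8989345 every |λ(B_ω)| = ω−1, so ρ_SOR = 0.8989345.
For 8 digits: m = 8·ln10 / (−ln 0.8989345) = 18.4207/0.106545 = 172.891; round up → m = 173.

m = 173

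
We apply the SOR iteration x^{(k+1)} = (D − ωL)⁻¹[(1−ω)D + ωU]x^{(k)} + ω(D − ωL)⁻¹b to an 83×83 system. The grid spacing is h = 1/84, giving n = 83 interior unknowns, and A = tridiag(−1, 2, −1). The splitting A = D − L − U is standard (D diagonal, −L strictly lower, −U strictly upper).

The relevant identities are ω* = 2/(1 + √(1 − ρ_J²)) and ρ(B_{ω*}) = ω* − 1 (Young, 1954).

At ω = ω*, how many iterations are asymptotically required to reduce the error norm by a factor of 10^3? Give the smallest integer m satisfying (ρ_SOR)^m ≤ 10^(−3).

m = 93

n=83: λ(B_J) = 1 − λ(A)/2 = cos(kπ/84); k=1 gives ρ_J = 0.9993007.
root = sin(π/84) = 0.0373912  (since 1−cos² = sin²).
So ω* = 2/1.0373912 = 1.9279130 (Young).
[ρ_SOR] ω* − 1 = 0.9279130.
For 3 digits: m = 3·ln10 / (−ln 0.9279130) = 6.90776/0.0748173 = 92.328; round up → m = 93.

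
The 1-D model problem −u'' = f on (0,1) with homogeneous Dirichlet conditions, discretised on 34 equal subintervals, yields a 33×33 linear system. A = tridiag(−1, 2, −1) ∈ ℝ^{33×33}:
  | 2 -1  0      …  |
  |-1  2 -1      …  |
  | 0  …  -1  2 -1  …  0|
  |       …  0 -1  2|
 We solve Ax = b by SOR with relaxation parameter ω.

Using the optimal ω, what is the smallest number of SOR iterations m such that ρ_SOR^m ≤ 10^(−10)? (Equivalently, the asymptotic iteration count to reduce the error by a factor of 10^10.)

spectrum of D⁻¹(L+U) = {cos(kπ/34) : 1≤k≤33}; ρ_J = cos(π/34) = 0.9957342.
1 − cos²(π/34) = sin²(π/34) ⇒ √(1−ρ_J²) = sin(π/34) = 0.0922684.
ω* = 2/(1+0.0922684) = 1.8310518
[ρ_SOR] ω* − 1 = 0.8310518.
ρ_SOR^m ≤ 10^(−10) ⇔ m ≥ 10·ln10/(−ln 0.8310518) = 23.0259/0.185063 = 124.422; m = ⌈124.422⌉ = 125.

m = 125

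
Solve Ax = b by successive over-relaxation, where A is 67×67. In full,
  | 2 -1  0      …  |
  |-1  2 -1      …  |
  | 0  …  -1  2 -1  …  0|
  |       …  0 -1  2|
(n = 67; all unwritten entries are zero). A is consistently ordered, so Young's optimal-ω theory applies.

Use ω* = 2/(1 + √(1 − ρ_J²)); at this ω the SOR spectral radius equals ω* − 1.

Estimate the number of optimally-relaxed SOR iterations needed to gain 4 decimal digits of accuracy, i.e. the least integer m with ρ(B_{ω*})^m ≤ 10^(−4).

m = 100

½·tridiag(1,0,1) at n=67: λ_k = cos(kπ/68); max |λ| at k=1 ⇒ ρ_J = cos(π/68) ≈ 0.9989330.
√(1−ρ_J²) = |sin(π/68)| = 0.0461835
Young: ω* = 2/(1+√(1−ρ_J²)) = 2/(1+0.0461835) = 2/1.0461835 = 1.9117105.
ρ_SOR = ω* − 1 = 1.9117105 − 1 = 0.9117105.
For 4 digits: m = 4·ln10 / (−ln 0.9117105) = 9.21034/0.0924328 = 99.644; round up → m = 100.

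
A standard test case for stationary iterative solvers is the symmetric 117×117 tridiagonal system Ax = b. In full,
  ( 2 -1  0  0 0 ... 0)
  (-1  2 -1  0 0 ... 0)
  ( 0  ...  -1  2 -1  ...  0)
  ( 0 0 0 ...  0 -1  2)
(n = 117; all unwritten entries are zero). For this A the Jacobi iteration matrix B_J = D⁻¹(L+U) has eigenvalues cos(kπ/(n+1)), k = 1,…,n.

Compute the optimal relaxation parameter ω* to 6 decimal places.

ω* = 1.948140

ρ_J = max_k |cos(kπ/118)| = cos(π/118) = 0.999646
root = sin(π/118) = 0.0266205  (since 1−cos² = sin²).
Then 2/(1+√(1−ρ_J²)) = 2/(1+0.0266205); ω* = 2/1.0266205 = 1.948140.
[ρ_SOR] ω* − 1 = 0.948140.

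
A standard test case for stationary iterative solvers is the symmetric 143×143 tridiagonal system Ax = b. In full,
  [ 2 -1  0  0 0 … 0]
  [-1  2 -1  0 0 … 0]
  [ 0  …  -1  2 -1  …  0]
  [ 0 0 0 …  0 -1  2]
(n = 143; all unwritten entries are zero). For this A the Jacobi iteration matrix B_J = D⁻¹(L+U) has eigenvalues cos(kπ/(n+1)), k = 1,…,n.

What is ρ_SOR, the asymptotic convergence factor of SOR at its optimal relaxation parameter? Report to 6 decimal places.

ρ_SOR = 0.957302

n=143: λ(B_J) = 1 − λ(A)/2 = cos(kπ/144); k=1 gives ρ_J = 0.999762.
√(1−ρ_J²) = |sin(π/144)| = 0.0218149
ω* = 2 / (1 + 0.0218149) = 2 / 1.0218149 ≈ 1.957302.
and ρ(B_{ω*}) = 1.957302 − 1 = 0.957302.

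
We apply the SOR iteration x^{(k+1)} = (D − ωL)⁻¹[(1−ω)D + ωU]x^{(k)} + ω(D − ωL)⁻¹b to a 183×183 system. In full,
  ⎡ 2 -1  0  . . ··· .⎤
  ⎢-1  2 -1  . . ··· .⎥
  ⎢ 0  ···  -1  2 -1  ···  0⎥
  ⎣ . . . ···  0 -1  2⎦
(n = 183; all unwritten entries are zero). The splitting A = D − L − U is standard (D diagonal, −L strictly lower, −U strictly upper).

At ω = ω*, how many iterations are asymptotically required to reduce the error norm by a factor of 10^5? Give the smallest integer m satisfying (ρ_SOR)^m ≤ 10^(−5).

m = 338

spectrum of D⁻¹(L+U) = {cos(kπ/184) : 1≤k≤183}; ρ_J = cos(π/184) = 0.9998542.
root = sin(π/184) = 0.0170730  (since 1−cos² = sin²).
Young: ω* = 2/(1+√(1−ρ_J²)) = 2/(1+0.0170730) = 2/1.0170730 = 1.9664272.
and ρ(B_{ω*}) = 1.9664272 − 1 = 0.9664272.
5·ln10 = 11.5129; −ln(0.9664272) = 0.0341493; m = ⌈11.5129/0.0341493⌉ = ⌈337.134⌉ = 338.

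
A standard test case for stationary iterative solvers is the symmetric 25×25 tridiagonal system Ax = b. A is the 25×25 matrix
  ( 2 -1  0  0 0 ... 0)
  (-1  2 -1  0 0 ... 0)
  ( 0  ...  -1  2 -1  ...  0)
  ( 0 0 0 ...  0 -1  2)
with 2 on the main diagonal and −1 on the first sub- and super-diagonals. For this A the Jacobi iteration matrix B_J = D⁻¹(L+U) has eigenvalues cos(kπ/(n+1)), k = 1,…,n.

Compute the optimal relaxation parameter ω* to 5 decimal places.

ω* = 1.78486

spectrum of D⁻¹(L+U) = {cos(kπ/26) : 1≤k≤25}; ρ_J = cos(π/26) = 0.99271.
√(1−ρ_J²) = |sin(π/26)| = 0.120537
ω* = 2 / (1 + 0.120537) = 2 / 1.120537 ≈ 1.78486.
ρ_SOR = ω* − 1 ≈ 0.78486.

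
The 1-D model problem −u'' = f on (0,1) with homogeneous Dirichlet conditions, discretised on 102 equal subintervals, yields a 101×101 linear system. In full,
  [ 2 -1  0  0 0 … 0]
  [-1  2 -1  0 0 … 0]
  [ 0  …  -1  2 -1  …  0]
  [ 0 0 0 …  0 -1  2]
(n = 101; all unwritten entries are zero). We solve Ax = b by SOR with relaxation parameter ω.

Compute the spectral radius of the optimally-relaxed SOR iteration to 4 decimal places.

ρ_SOR = 0.9402

With n=101, ρ(Jacobi) = cos(π/102) = 0.9995.
√(1−ρ_J²) simplifies to sin(π/102) = 0.03080.
ω* = 2/(1+0.03080) = 1.9402
Hence ρ(B_{ω*}) = 1.9402 − 1 = 0.9402.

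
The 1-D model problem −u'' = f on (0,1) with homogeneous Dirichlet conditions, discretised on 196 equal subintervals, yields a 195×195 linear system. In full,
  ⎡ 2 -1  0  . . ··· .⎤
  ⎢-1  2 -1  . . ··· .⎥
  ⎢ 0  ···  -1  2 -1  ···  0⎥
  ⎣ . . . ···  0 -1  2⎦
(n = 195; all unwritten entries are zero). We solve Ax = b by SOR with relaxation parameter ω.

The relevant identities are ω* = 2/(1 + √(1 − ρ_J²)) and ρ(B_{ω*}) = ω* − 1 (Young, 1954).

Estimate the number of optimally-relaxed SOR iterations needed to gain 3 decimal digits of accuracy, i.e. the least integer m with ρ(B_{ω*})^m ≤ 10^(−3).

B_J for the 195×195 system has eigenvalues cos(kπ/196); ρ_J = cos(π/196) = 0.9998715.
√(1 − cos²(π/196)) = sin(π/196) ≈ 0.0160278.
ω* = 2/(1 + 0.0160278) = 2/1.0160278 = 1.9684501.
Hence ρ(B_{ω*}) = 1.9684501 − 1 = 0.9684501.
(0.9684501)^m ≤ 10^{−3}  ⇒  m·ln(0.9684501) ≤ −3·ln10  ⇒  m ≥ 215.475  ⇒  m = 216

m = 216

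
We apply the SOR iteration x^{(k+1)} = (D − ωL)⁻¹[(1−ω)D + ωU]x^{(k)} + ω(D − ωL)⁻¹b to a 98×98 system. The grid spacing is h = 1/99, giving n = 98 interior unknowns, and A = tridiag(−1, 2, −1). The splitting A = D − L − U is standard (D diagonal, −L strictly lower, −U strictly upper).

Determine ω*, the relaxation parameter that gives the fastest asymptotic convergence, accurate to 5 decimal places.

spectrum of D⁻¹(L+U) = {cos(kπ/99) : 1≤k≤98}; ρ_J = cos(π/99) = 0.99950.
root = sin(π/99) = 0.031728  (since 1−cos² = sin²).
So ω* = 2/1.031728 = 1.93850 (Young).
ρ_SOR = ω* − 1 = 1.93850 − 1 = 0.93850.

ω* = 1.93850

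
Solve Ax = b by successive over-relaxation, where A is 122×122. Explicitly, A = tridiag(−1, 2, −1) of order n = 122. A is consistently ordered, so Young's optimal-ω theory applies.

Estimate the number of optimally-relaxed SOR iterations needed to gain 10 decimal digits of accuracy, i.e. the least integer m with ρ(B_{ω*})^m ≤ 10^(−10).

n=122: λ(B_J) = 1 − λ(A)/2 = cos(kπ/123); k=1 gives ρ_J = 0.9996738.
root = sin(π/123) = 0.0255386  (since 1−cos² = sin²).
[ω*] 2 ÷ (1 + 0.0255386) = 2 ÷ 1.0255386 = 1.9501948.
ρ(B_{ω*}) = ω*−1 = 0.9501948
For 10 digits: m = 10·ln10 / (−ln 0.9501948) = 23.0259/0.0510883 = 450.708; round up → m = 451.

m = 451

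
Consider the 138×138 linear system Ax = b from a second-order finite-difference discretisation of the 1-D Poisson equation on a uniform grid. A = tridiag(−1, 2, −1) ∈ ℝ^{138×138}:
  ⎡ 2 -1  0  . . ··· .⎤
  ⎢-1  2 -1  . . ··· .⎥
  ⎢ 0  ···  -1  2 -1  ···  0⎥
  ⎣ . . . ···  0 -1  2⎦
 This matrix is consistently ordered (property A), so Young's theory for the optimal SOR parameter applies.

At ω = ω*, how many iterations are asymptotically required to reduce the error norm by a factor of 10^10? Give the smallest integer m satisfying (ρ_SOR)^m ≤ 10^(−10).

m = 510

B_J for the 138×138 system has eigenvalues cos(kπ/139); ρ_J = cos(π/139) = 0.9997446.
√(1−ρ_J²) simplifies to sin(π/139) = 0.0225995.
So ω* = 2/1.0225995 = 1.9557999 (Young).
Hence ρ(B_{ω*}) = 1.9557999 − 1 = 0.9557999.
For 10 digits: m = 10·ln10 / (−ln 0.9557999) = 23.0259/0.0452067 = 509.347; round up → m = 510.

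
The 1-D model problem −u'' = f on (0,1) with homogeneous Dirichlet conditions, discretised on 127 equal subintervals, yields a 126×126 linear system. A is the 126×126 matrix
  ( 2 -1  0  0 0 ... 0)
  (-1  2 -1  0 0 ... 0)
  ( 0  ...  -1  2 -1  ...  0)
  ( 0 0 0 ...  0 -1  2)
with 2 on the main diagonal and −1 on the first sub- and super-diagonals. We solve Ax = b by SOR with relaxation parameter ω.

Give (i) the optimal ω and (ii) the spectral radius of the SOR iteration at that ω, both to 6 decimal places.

ω* = 1.951725, ρ_SOR = 0.951725

spectrum of D⁻¹(L+U) = {cos(kπ/127) : 1≤k≤126}; ρ_J = cos(π/127) = 0.999694.
root = sin(π/127) = 0.0247344  (since 1−cos² = sin²).
ω* = 2/(1 + 0.0247344) = 2/1.0247344 = 1.951725.
Hence ρ(B_{ω*}) = 1.951725 − 1 = 0.951725.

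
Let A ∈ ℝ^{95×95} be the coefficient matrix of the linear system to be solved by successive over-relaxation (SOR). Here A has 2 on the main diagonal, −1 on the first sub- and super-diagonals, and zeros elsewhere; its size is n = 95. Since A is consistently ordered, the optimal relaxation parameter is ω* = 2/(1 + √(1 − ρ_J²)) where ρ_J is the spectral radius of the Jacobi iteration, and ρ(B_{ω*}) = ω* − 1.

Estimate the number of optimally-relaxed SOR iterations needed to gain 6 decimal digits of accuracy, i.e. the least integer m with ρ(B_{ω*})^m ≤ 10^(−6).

m = 212

[ρ_J] n=95: ρ(B_J) = cos(π/(n+1)) = cos(π/96) = 0.9994646.
root = sin(π/96) = 0.0327191  (since 1−cos² = sin²).
Young: ω* = 2/(1+√(1−ρ_J²)) = 2/(1+0.0327191) = 2/1.0327191 = 1.9366350.
At ω = 1.9366350 every |λ(B_ω)| = ω−1, so ρ_SOR = 0.9366350.
ρ_SOR^m ≤ 10^(−6) ⇔ m ≥ 6·ln10/(−ln 0.9366350) = 13.8155/0.0654616 = 211.047; m = ⌈211.047⌉ = 212.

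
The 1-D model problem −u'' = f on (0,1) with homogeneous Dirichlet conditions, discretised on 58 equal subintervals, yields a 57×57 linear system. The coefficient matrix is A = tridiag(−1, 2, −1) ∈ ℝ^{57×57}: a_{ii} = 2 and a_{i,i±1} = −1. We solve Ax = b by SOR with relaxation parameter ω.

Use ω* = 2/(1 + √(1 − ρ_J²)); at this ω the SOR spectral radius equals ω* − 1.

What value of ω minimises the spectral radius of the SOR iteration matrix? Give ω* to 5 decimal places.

ω* = 1.89728

spectrum of D⁻¹(L+U) = {cos(kπ/58) : 1≤k≤57}; ρ_J = cos(π/58) = 0.99853.
√(1−ρ_J²) = |sin(π/58)| = 0.054139
ω* = 2/(1+0.054139) = 1.89728
Hence ρ(B_{ω*}) = 1.89728 − 1 = 0.89728.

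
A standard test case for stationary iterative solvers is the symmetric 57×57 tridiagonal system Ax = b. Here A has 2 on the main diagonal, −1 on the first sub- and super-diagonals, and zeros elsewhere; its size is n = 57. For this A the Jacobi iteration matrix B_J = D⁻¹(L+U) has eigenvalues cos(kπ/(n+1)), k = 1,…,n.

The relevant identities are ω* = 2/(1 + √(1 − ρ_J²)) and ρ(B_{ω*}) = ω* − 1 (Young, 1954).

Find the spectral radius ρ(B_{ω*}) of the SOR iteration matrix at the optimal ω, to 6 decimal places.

spectrum of D⁻¹(L+U) = {cos(kπ/58) : 1≤k≤57}; ρ_J = cos(π/58) = 0.998533.
√(1−ρ_J²) simplifies to sin(π/58) = 0.0541389.
[ω*] 2 ÷ (1 + 0.0541389) = 2 ÷ 1.0541389 = 1.897283.
Hence ρ(B_{ω*}) = 1.897283 − 1 = 0.897283.

ρ_SOR = 0.897283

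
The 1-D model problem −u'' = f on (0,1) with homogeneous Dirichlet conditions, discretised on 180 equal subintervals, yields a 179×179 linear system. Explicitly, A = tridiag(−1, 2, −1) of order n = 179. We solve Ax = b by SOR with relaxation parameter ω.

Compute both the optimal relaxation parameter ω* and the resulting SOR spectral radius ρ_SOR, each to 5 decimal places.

n=179: λ(B_J) = 1 − λ(A)/2 = cos(kπ/180); k=1 gives ρ_J = 0.99985.
root = sin(π/180) = 0.017452  (since 1−cos² = sin²).
[ω*] 2 ÷ (1 + 0.017452) = 2 ÷ 1.017452 = 1.96569.
ρ_SOR = ω* − 1 ≈ 0.96569.

ω* = 1.96569, ρ_SOR = 0.96569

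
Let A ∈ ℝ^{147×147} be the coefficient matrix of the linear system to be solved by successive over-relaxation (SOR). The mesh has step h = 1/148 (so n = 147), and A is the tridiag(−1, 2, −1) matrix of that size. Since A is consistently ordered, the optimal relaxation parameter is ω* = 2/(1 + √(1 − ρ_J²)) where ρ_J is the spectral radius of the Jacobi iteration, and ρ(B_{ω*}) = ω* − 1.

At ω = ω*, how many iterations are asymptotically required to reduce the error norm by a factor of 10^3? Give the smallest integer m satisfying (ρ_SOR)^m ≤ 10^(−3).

m = 163

½·tridiag(1,0,1) at n=147: λ_k = cos(kπ/148); max |λ| at k=1 ⇒ ρ_J = cos(π/148) ≈ 0.9997747.
√(1 − cos²(π/148)) = sin(π/148) ≈ 0.0212254.
ω* = 2/(1 + 0.0212254) = 2/1.0212254 = 1.9584315.
[ρ_SOR] ω* − 1 = 0.9584315.
3·ln10 = 6.90776; −ln(0.9584315) = 0.0424572; m = ⌈6.90776/0.0424572⌉ = ⌈162.699⌉ = 163.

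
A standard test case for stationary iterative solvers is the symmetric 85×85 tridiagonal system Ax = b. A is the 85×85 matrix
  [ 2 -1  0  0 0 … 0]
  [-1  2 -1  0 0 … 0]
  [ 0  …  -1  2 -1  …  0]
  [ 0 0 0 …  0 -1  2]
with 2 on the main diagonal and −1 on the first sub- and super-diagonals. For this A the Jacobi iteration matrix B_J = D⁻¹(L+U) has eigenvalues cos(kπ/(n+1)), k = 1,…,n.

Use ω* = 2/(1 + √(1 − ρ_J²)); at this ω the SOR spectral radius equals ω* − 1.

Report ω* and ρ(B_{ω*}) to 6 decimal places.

½·tridiag(1,0,1) at n=85: λ_k = cos(kπ/86); max |λ| at k=1 ⇒ ρ_J = cos(π/86) ≈ 0.999333.
√(1−ρ_J²) simplifies to sin(π/86) = 0.0365220.
[ω*] 2 ÷ (1 + 0.0365220) = 2 ÷ 1.0365220 = 1.929530.
ρ(B_{ω*}) = ω*−1 = 0.929530

ω* = 1.929530, ρ_SOR = 0.929530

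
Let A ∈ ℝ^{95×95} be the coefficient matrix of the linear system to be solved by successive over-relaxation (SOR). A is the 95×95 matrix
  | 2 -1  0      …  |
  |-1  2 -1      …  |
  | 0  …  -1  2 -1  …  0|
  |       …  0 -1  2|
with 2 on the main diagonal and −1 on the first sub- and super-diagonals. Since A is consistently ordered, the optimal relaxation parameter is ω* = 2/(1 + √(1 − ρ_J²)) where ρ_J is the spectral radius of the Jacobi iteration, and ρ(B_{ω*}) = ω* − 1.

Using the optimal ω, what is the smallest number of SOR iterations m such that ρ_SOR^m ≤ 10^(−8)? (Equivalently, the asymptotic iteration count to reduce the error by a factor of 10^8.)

½·tridiag(1,0,1) at n=95: λ_k = cos(kπ/96); max |λ| at k=1 ⇒ ρ_J = cos(π/96) ≈ 0.9994646.
√(1−ρ_J²) simplifies to sin(π/96) = 0.0327191.
ω* = 2 / (1 + 0.0327191) = 2 / 1.0327191 ≈ 1.9366350.
ρ_SOR = ω* − 1 = 1.9366350 − 1 = 0.9366350.
For 8 digits: m = 8·ln10 / (−ln 0.9366350) = 18.4207/0.0654616 = 281.397; round up → m = 282.

m = 282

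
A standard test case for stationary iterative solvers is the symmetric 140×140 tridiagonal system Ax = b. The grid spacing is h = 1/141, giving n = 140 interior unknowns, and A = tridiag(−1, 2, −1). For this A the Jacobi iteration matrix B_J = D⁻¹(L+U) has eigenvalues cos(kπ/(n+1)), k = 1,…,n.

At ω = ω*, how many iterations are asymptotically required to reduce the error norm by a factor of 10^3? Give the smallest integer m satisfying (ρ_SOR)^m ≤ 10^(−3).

m = 156

B_J for the 140×140 system has eigenvalues cos(kπ/141); ρ_J = cos(π/141) = 0.9997518.
root = sin(π/141) = 0.0222790  (since 1−cos² = sin²).
Young: ω* = 2/(1+√(1−ρ_J²)) = 2/(1+0.0222790) = 2/1.0222790 = 1.9564131.
ρ_SOR = ω* − 1 = 1.9564131 − 1 = 0.9564131.
ρ_SOR^m ≤ 10^(−3) ⇔ m ≥ 3·ln10/(−ln 0.9564131) = 6.90776/0.0445653 = 155.003; m = ⌈155.003⌉ = 156.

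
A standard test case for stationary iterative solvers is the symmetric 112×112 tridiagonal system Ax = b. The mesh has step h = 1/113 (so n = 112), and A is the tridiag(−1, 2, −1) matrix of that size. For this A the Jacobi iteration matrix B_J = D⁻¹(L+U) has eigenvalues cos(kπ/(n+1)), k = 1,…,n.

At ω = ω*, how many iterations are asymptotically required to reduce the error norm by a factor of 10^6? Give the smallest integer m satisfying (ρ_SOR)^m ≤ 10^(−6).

spectrum of D⁻¹(L+U) = {cos(kπ/113) : 1≤k≤112}; ρ_J = cos(π/113) = 0.9996136.
√(1 − cos²(π/113)) = sin(π/113) ≈ 0.0277981.
Then 2/(1+√(1−ρ_J²)) = 2/(1+0.0277981); ω* = 2/1.0277981 = 1.9459075.
ρ_SOR = ω* − 1 ≈ 0.9459075.
6·ln10 = 13.8155; −ln(0.9459075) = 0.0556105; m = ⌈13.8155/0.0556105⌉ = ⌈248.433⌉ = 249.

m = 249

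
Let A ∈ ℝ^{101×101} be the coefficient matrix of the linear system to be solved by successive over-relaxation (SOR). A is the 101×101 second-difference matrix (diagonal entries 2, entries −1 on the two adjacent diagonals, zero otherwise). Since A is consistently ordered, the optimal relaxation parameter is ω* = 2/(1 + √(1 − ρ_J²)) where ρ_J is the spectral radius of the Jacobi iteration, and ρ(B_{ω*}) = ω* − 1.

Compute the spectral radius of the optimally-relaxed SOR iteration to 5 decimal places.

B_J for the 101×101 system has eigenvalues cos(kπ/102); ρ_J = cos(π/102) = 0.99953.
√(1−ρ_J²) simplifies to sin(π/102) = 0.030795.
[ω*] 2 ÷ (1 + 0.030795) = 2 ÷ 1.030795 = 1.94025.
[ρ_SOR] ω* − 1 = 0.94025.

ρ_SOR = 0.94025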